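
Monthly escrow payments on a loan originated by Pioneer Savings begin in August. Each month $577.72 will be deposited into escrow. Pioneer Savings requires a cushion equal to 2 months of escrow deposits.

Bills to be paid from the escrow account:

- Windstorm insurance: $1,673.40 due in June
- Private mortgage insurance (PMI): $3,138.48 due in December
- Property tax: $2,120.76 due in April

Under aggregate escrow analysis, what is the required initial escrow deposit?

Cushion = 2 × $577.72 = $1,155.44
Trial balance (start $0, +$577.72 each month, − disbursements):
  Aug: +$577.72 → $577.72
  Sep: +$577.72 → $1,155.44
  Oct: +$577.72 → $1,733.16
  Nov: +$577.72 → $2,310.88
  Dec: +$577.72 − $3,138.48 → -$249.88
  Jan: +$577.72 → $327.84
  Feb: +$577.72 → $905.56
  Mar: +$577.72 → $1,483.28
  Apr: +$577.72 − $2,120.76 → -$59.76
  May: +$577.72 → $517.96
  Jun: +$577.72 − $1,673.40 → -$577.72
  Jul: +$577.72 → $0.00
Lowest trial balance = -$577.72 (Jun)
Initial deposit = cushion − low point = $1,155.44 − (-$577.72) = $1,733.16

$1,733.16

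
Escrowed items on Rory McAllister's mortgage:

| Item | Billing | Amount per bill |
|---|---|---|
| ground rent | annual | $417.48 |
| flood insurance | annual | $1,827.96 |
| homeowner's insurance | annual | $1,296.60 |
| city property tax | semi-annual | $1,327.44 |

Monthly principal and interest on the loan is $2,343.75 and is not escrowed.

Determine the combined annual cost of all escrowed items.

Ground rent: $417.48 annually
Flood insurance: $1,827.96 annually
Homeowner's insurance: $1,296.60 annually
City property tax: $1,327.44 × 2 = $2,654.88 annually
Combined annual = $417.48 + $1,827.96 + $1,296.60 + $2,654.88 = $6,196.92

$6,196.92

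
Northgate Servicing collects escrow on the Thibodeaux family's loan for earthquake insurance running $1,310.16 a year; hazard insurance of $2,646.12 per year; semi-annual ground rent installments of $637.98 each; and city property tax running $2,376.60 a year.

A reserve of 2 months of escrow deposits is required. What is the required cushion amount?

Earthquake insurance = $1,310.16 per year
Hazard insurance = $2,646.12 per year
Ground rent = $637.98 × 2 = $1,275.96 per year
City property tax = $2,376.60 per year
Yearly total = $1,310.16 + $2,646.12 + $1,275.96 + $2,376.60 = $7,608.84
Monthly escrow = $7,608.84 ÷ 12 = $634.07
Required cushion = 2 × $634.07 = $1,268.14

$1,268.14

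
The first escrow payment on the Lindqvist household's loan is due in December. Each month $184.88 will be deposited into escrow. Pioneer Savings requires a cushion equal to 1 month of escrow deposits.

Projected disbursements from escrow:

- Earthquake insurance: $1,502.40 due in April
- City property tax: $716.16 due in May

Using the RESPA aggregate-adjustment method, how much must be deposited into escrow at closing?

$1,294.16

Cushion = 1 × $184.88 = $184.88
Trial balance (start $0, +$184.88 each month, − disbursements):
  Dec: +$184.88 → $184.88
  Jan: +$184.88 → $369.76
  Feb: +$184.88 → $554.64
  Mar: +$184.88 → $739.52
  Apr: +$184.88 − $1,502.40 → -$578.00
  May: +$184.88 − $716.16 → -$1,109.28
  Jun: +$184.88 → -$924.40
  Jul: +$184.88 → -$739.52
  Aug: +$184.88 → -$554.64
  Sep: +$184.88 → -$369.76
  Oct: +$184.88 → -$184.88
  Nov: +$184.88 → $0.00
Lowest trial balance = -$1,109.28 (May)
Initial deposit = cushion − low point = $184.88 − (-$1,109.28) = $1,294.16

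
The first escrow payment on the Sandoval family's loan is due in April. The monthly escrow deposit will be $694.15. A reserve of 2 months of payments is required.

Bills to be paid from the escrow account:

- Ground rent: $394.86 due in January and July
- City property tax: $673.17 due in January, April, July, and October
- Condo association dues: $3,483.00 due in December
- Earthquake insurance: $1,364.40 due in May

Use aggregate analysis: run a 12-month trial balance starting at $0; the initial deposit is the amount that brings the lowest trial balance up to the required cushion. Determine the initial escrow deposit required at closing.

$2,776.60

Cushion = 2 × $694.15 = $1,388.30
Trial balance (start $0, +$694.15 each month, − disbursements):
  Apr: +$694.15 − $673.17 → $20.98
  May: +$694.15 − $1,364.40 → -$649.27
  Jun: +$694.15 → $44.88
  Jul: +$694.15 − $1,068.03 → -$329.00
  Aug: +$694.15 → $365.15
  Sep: +$694.15 → $1,059.30
  Oct: +$694.15 − $673.17 → $1,080.28
  Nov: +$694.15 → $1,774.43
  Dec: +$694.15 − $3,483.00 → -$1,014.42
  Jan: +$694.15 − $1,068.03 → -$1,388.30
  Feb: +$694.15 → -$694.15
  Mar: +$694.15 → $0.00
Lowest trial balance = -$1,388.30 (Jan)
Initial deposit = cushion − low point = $1,388.30 − (-$1,388.30) = $2,776.60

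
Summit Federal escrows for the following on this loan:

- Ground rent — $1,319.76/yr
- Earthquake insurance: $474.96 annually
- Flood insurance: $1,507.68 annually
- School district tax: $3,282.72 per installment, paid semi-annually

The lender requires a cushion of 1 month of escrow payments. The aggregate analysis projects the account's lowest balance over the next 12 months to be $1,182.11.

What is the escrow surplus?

$359.79

Ground rent — $1,319.76/yr
Earthquake insurance — $474.96/yr
Flood insurance — $1,507.68/yr
School district tax — $3,282.72 × 2 = $6,565.44/yr
Yearly total = $9,867.84
Base monthly escrow = $9,867.84 / 12 = $822.32
Cushion = 1 × $822.32 = $822.32
Surplus = $1,182.11 − $822.32 = $359.79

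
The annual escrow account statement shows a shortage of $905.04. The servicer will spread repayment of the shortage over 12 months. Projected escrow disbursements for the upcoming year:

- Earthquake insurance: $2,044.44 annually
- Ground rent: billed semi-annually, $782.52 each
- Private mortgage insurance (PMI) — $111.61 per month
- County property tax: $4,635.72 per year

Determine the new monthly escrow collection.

Earthquake insurance = $2,044.44 per year
Ground rent = $782.52 × 2 = $1,565.04 per year
Private mortgage insurance (PMI) = $111.61 × 12 = $1,339.32 per year
County property tax = $4,635.72 per year
Total per year = $2,044.44 + $1,565.04 + $1,339.32 + $4,635.72 = $9,584.52
Monthly escrow = $9,584.52 / 12 = $798.71
Shortage per month = $905.04 / 12 = $75.42
Adjusted monthly = $798.71 + $75.42 = $874.13

$874.13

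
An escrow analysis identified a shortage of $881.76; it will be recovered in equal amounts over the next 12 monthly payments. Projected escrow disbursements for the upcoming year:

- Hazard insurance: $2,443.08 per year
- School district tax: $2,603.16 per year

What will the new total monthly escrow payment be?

Hazard insurance = $2,443.08/yr
School district tax = $2,603.16/yr
Combined annual = $5,046.24
Monthly = $5,046.24 / 12 = $420.52
Shortage per month = $881.76 / 12 = $73.48
Adjusted monthly = $420.52 + $73.48 = $494.00

$494.00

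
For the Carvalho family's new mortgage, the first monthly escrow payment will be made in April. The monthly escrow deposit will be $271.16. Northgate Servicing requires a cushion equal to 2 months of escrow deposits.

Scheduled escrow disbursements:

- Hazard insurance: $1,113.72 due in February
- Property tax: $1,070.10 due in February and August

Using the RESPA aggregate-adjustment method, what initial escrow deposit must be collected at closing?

$813.48

Cushion = 2 × $271.16 = $542.32
Trial balance (start $0, +$271.16 each month, − disbursements):
  Apr: +$271.16 → $271.16
  May: +$271.16 → $542.32
  Jun: +$271.16 → $813.48
  Jul: +$271.16 → $1,084.64
  Aug: +$271.16 − $1,070.10 → $285.70
  Sep: +$271.16 → $556.86
  Oct: +$271.16 → $828.02
  Nov: +$271.16 → $1,099.18
  Dec: +$271.16 → $1,370.34
  Jan: +$271.16 → $1,641.50
  Feb: +$271.16 − $2,183.82 → -$271.16
  Mar: +$271.16 → $0.00
Lowest trial balance = -$271.16 (Feb)
Initial deposit = cushion − low point = $542.32 − (-$271.16) = $813.48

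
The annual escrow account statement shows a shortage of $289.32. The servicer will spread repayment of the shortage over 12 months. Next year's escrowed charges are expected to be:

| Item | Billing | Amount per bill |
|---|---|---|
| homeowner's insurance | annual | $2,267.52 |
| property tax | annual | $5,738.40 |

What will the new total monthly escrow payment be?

$691.27

Homeowner's insurance = $2,267.52 annually
Property tax = $5,738.40 annually
Annual escrow total = $8,005.92
Monthly escrow = $8,005.92 ÷ 12 = $667.16
Monthly shortage recovery: $289.32 ÷ 12 = $24.11
Adjusted monthly = $667.16 + $24.11 = $691.27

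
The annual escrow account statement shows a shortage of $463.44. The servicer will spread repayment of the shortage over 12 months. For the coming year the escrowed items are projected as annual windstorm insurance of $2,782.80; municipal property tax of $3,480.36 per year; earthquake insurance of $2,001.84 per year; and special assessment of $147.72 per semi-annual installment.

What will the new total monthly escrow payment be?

$751.99

Windstorm insurance = $2,782.80/yr
Municipal property tax = $3,480.36/yr
Earthquake insurance = $2,001.84/yr
Special assessment = $147.72 × 2 = $295.44/yr
Total per year = $8,560.44
Base monthly escrow = $8,560.44 / 12 = $713.37
Monthly shortage recovery: $463.44 / 12 = $38.62
New monthly escrow = $713.37 + $38.62 = $751.99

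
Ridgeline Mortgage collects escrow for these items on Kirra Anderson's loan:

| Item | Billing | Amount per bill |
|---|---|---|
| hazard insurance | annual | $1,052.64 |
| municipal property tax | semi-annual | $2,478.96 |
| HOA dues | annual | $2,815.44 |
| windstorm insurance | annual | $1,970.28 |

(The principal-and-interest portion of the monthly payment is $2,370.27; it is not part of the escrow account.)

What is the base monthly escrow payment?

Hazard insurance: $1,052.64 per year
Municipal property tax: $2,478.96 × 2 = $4,957.92 per year
HOA dues: $2,815.44 per year
Windstorm insurance: $1,970.28 per year
Total annual escrow = $10,796.28
Per month = $10,796.28 ÷ 12 = $899.69

$899.69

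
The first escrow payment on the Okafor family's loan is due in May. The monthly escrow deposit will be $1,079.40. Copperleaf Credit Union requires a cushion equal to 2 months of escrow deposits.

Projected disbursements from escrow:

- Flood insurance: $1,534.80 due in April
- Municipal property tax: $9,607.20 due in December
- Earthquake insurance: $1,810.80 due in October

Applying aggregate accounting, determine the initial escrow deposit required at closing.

Cushion = 2 × $1,079.40 = $2,158.80
Trial balance (start $0, +$1,079.40 each month, − disbursements):
  May: +$1,079.40 → $1,079.40
  Jun: +$1,079.40 → $2,158.80
  Jul: +$1,079.40 → $3,238.20
  Aug: +$1,079.40 → $4,317.60
  Sep: +$1,079.40 → $5,397.00
  Oct: +$1,079.40 − $1,810.80 → $4,665.60
  Nov: +$1,079.40 → $5,745.00
  Dec: +$1,079.40 − $9,607.20 → -$2,782.80
  Jan: +$1,079.40 → -$1,703.40
  Feb: +$1,079.40 → -$624.00
  Mar: +$1,079.40 → $455.40
  Apr: +$1,079.40 − $1,534.80 → $0.00
Lowest trial balance = -$2,782.80 (Dec)
Initial deposit = cushion − low point = $2,158.80 − (-$2,782.80) = $4,941.60

$4,941.60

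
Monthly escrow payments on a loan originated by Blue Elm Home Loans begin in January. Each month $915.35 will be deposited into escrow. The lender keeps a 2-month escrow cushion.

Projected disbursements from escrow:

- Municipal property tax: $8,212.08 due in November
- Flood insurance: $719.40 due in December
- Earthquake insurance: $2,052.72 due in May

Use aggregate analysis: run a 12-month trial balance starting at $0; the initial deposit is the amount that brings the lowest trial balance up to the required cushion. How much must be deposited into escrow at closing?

$2,026.65

Cushion = 2 × $915.35 = $1,830.70
Trial balance (start $0, +$915.35 each month, − disbursements):
  Jan: +$915.35 → $915.35
  Feb: +$915.35 → $1,830.70
  Mar: +$915.35 → $2,746.05
  Apr: +$915.35 → $3,661.40
  May: +$915.35 − $2,052.72 → $2,524.03
  Jun: +$915.35 → $3,439.38
  Jul: +$915.35 → $4,354.73
  Aug: +$915.35 → $5,270.08
  Sep: +$915.35 → $6,185.43
  Oct: +$915.35 → $7,100.78
  Nov: +$915.35 − $8,212.08 → -$195.95
  Dec: +$915.35 − $719.40 → $0.00
Lowest trial balance = -$195.95 (Nov)
Initial deposit = cushion − low point = $1,830.70 − (-$195.95) = $2,026.65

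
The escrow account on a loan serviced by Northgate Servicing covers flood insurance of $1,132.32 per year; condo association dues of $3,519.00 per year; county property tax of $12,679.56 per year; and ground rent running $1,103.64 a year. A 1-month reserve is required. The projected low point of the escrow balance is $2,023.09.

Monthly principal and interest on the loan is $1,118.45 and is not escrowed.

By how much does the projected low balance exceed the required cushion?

$486.88

Flood insurance = $1,132.32/yr
Condo association dues = $3,519.00/yr
County property tax = $12,679.56/yr
Ground rent = $1,103.64/yr
Total annual escrow = $1,132.32 + $3,519.00 + $12,679.56 + $1,103.64 = $18,434.52
Base monthly escrow = $18,434.52 / 12 = $1,536.21
Required cushion = 1 × $1,536.21 = $1,536.21
Surplus = $2,023.09 − $1,536.21 = $486.88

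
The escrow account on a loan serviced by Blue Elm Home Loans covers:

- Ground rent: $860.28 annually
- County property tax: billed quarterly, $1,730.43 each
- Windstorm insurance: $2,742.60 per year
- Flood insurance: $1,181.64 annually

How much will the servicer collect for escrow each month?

Ground rent = $860.28 annually
County property tax = $1,730.43 × 4 = $6,921.72 annually
Windstorm insurance = $2,742.60 annually
Flood insurance = $1,181.64 annually
Yearly total = $860.28 + $6,921.72 + $2,742.60 + $1,181.64 = $11,706.24
Per month = $11,706.24 ÷ 12 = $975.52

$975.52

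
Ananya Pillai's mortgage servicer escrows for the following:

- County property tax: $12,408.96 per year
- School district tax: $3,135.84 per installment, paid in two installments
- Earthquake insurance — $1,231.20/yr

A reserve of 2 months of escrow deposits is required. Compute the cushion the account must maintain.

County property tax — $12,408.96
School district tax — $3,135.84 × 2 = $6,271.68
Earthquake insurance — $1,231.20
Combined annual = $19,911.84
Monthly = $19,911.84 ÷ 12 = $1,659.32
Required cushion = 2 × $1,659.32 = $3,318.64

$3,318.64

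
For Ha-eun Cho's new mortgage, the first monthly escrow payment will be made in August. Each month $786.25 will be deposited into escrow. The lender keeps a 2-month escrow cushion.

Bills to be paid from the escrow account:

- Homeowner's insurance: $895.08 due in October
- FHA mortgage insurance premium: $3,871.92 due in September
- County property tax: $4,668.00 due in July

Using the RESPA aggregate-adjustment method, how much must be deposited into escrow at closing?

$3,980.75

Cushion = 2 × $786.25 = $1,572.50
Trial balance (start $0, +$786.25 each month, − disbursements):
  Aug: +$786.25 → $786.25
  Sep: +$786.25 − $3,871.92 → -$2,299.42
  Oct: +$786.25 − $895.08 → -$2,408.25
  Nov: +$786.25 → -$1,622.00
  Dec: +$786.25 → -$835.75
  Jan: +$786.25 → -$49.50
  Feb: +$786.25 → $736.75
  Mar: +$786.25 → $1,523.00
  Apr: +$786.25 → $2,309.25
  May: +$786.25 → $3,095.50
  Jun: +$786.25 → $3,881.75
  Jul: +$786.25 − $4,668.00 → $0.00
Lowest trial balance = -$2,408.25 (Oct)
Initial deposit = cushion − low point = $1,572.50 − (-$2,408.25) = $3,980.75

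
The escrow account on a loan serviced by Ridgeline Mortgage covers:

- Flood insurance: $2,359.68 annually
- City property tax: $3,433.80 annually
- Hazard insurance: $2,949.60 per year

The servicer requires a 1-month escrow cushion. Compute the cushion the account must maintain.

$728.59

Flood insurance: $2,359.68
City property tax: $3,433.80
Hazard insurance: $2,949.60
Combined annual = $2,359.68 + $3,433.80 + $2,949.60 = $8,743.08
Base monthly escrow = $8,743.08 ÷ 12 = $728.59
Reserve = 1 × $728.59 = $728.59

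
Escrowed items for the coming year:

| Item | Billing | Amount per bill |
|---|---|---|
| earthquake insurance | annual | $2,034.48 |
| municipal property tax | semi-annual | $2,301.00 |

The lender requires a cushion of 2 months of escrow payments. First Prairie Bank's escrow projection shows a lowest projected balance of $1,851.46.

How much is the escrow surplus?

Earthquake insurance: $2,034.48/yr
Municipal property tax: $2,301.00 × 2 = $4,602.00/yr
Annual escrow total = $2,034.48 + $4,602.00 = $6,636.48
Monthly = $6,636.48 / 12 = $553.04
Required reserve = 2 × $553.04 = $1,106.08
Surplus = $1,851.46 − $1,106.08 = $745.38

$745.38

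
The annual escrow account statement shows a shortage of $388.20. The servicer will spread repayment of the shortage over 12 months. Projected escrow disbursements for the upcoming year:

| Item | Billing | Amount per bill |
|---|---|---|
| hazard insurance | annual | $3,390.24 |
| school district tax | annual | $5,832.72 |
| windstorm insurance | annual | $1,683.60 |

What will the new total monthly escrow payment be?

$941.23

Hazard insurance — $3,390.24 per year
School district tax — $5,832.72 per year
Windstorm insurance — $1,683.60 per year
Annual escrow total = $3,390.24 + $5,832.72 + $1,683.60 = $10,906.56
Base monthly escrow = $10,906.56 / 12 = $908.88
Monthly shortage recovery: $388.20 ÷ 12 = $32.35
Adjusted monthly = $908.88 + $32.35 = $941.23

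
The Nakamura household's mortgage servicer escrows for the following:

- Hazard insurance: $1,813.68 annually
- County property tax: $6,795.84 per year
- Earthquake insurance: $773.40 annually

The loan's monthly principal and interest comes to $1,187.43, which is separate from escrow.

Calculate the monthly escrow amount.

$781.91

Hazard insurance = $1,813.68
County property tax = $6,795.84
Earthquake insurance = $773.40
Annual escrow total = $9,382.92
Monthly escrow = $9,382.92 ÷ 12 = $781.91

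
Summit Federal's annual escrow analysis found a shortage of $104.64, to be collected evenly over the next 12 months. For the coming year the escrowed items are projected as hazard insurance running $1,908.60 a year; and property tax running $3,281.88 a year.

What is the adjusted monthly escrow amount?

$441.26

Hazard insurance: $1,908.60
Property tax: $3,281.88
Yearly total = $5,190.48
Per month = $5,190.48 ÷ 12 = $432.54
Shortage spread = $104.64 / 12 = $8.72/mo
Adjusted monthly = $432.54 + $8.72 = $441.26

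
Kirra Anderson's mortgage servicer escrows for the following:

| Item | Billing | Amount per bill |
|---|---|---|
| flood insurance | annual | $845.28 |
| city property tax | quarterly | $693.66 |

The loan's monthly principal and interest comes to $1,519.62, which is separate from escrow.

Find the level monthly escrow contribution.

Flood insurance: $845.28 per year
City property tax: $693.66 × 4 = $2,774.64 per year
Combined annual = $3,619.92
Base monthly escrow = $3,619.92 / 12 = $301.66

$301.66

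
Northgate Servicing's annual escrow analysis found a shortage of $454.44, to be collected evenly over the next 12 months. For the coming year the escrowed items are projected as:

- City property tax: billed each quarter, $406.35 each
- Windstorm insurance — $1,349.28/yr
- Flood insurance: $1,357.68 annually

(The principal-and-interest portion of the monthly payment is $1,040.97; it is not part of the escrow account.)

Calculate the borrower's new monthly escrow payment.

City property tax — $406.35 × 4 = $1,625.40/yr
Windstorm insurance — $1,349.28/yr
Flood insurance — $1,357.68/yr
Yearly total = $1,625.40 + $1,349.28 + $1,357.68 = $4,332.36
Per month = $4,332.36 / 12 = $361.03
Shortage spread = $454.44 / 12 = $37.87/mo
New monthly escrow = $361.03 + $37.87 = $398.90

$398.90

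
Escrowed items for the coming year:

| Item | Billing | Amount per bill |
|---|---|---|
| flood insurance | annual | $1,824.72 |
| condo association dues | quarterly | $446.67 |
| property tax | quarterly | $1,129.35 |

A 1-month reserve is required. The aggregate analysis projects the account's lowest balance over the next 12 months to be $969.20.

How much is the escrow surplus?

$291.80

Flood insurance: $1,824.72/yr
Condo association dues: $446.67 × 4 = $1,786.68/yr
Property tax: $1,129.35 × 4 = $4,517.40/yr
Total annual escrow = $1,824.72 + $1,786.68 + $4,517.40 = $8,128.80
Monthly escrow = $8,128.80 ÷ 12 = $677.40
Required reserve = 1 × $677.40 = $677.40
Excess over cushion: $969.20 − $677.40 = $291.80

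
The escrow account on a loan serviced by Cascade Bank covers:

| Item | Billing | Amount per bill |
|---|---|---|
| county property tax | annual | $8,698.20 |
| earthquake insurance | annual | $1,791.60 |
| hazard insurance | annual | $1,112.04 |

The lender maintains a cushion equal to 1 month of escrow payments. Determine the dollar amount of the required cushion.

$966.82

County property tax: $8,698.20 annually
Earthquake insurance: $1,791.60 annually
Hazard insurance: $1,112.04 annually
Yearly total = $8,698.20 + $1,791.60 + $1,112.04 = $11,601.84
Per month = $11,601.84 / 12 = $966.82
Required cushion = 1 × $966.82 = $966.82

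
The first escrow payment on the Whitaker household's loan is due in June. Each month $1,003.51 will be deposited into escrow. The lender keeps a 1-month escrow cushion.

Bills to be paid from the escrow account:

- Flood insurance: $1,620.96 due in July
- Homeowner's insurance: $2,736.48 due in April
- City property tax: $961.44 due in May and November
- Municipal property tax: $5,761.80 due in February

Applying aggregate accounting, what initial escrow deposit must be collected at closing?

Cushion = 1 × $1,003.51 = $1,003.51
Trial balance (start $0, +$1,003.51 each month, − disbursements):
  Jun: +$1,003.51 → $1,003.51
  Jul: +$1,003.51 − $1,620.96 → $386.06
  Aug: +$1,003.51 → $1,389.57
  Sep: +$1,003.51 → $2,393.08
  Oct: +$1,003.51 → $3,396.59
  Nov: +$1,003.51 − $961.44 → $3,438.66
  Dec: +$1,003.51 → $4,442.17
  Jan: +$1,003.51 → $5,445.68
  Feb: +$1,003.51 − $5,761.80 → $687.39
  Mar: +$1,003.51 → $1,690.90
  Apr: +$1,003.51 − $2,736.48 → -$42.07
  May: +$1,003.51 − $961.44 → $0.00
Lowest trial balance = -$42.07 (Apr)
Initial deposit = cushion − low point = $1,003.51 − (-$42.07) = $1,045.58

$1,045.58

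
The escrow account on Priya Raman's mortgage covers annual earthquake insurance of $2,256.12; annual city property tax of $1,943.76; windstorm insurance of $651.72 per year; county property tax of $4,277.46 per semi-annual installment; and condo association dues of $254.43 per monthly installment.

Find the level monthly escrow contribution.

$1,371.64

Earthquake insurance — $2,256.12/yr
City property tax — $1,943.76/yr
Windstorm insurance — $651.72/yr
County property tax — $4,277.46 × 2 = $8,554.92/yr
Condo association dues — $254.43 × 12 = $3,053.16/yr
Combined annual = $2,256.12 + $1,943.76 + $651.72 + $8,554.92 + $3,053.16 = $16,459.68
Base monthly escrow = $16,459.68 / 12 = $1,371.64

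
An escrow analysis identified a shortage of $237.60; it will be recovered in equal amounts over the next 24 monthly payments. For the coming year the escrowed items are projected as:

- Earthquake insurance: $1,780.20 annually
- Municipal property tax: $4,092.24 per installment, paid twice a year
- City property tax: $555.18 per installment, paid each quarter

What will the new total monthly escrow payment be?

Earthquake insurance — $1,780.20 per year
Municipal property tax — $4,092.24 × 2 = $8,184.48 per year
City property tax — $555.18 × 4 = $2,220.72 per year
Yearly total = $12,185.40
Base monthly escrow = $12,185.40 / 12 = $1,015.45
Shortage per month = $237.60 / 24 = $9.90
New monthly escrow = $1,015.45 + $9.90 = $1,025.35

$1,025.35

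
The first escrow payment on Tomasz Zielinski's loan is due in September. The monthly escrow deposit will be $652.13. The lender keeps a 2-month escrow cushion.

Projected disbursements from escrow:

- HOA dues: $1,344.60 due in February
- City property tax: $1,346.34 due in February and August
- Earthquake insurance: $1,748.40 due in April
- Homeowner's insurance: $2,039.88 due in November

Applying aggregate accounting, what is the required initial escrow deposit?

$2,566.44

Cushion = 2 × $652.13 = $1,304.26
Trial balance (start $0, +$652.13 each month, − disbursements):
  Sep: +$652.13 → $652.13
  Oct: +$652.13 → $1,304.26
  Nov: +$652.13 − $2,039.88 → -$83.49
  Dec: +$652.13 → $568.64
  Jan: +$652.13 → $1,220.77
  Feb: +$652.13 − $2,690.94 → -$818.04
  Mar: +$652.13 → -$165.91
  Apr: +$652.13 − $1,748.40 → -$1,262.18
  May: +$652.13 → -$610.05
  Jun: +$652.13 → $42.08
  Jul: +$652.13 → $694.21
  Aug: +$652.13 − $1,346.34 → $0.00
Lowest trial balance = -$1,262.18 (Apr)
Initial deposit = cushion − low point = $1,304.26 − (-$1,262.18) = $2,566.44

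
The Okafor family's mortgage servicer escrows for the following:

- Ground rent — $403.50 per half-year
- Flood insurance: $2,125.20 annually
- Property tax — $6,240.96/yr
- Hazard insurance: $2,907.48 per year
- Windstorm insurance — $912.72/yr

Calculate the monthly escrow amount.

Ground rent: $403.50 × 2 = $807.00 per year
Flood insurance: $2,125.20 per year
Property tax: $6,240.96 per year
Hazard insurance: $2,907.48 per year
Windstorm insurance: $912.72 per year
Combined annual = $807.00 + $2,125.20 + $6,240.96 + $2,907.48 + $912.72 = $12,993.36
Monthly = $12,993.36 ÷ 12 = $1,082.78

$1,082.78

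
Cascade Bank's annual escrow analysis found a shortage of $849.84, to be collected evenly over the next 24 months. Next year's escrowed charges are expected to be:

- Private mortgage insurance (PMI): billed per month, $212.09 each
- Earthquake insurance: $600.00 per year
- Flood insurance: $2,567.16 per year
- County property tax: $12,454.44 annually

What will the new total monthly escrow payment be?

$1,549.30

Private mortgage insurance (PMI) = $212.09 × 12 = $2,545.08 per year
Earthquake insurance = $600.00 per year
Flood insurance = $2,567.16 per year
County property tax = $12,454.44 per year
Total per year = $18,166.68
Base monthly escrow = $18,166.68 / 12 = $1,513.89
Monthly shortage recovery: $849.84 / 24 = $35.41
Adjusted monthly = $1,513.89 + $35.41 = $1,549.30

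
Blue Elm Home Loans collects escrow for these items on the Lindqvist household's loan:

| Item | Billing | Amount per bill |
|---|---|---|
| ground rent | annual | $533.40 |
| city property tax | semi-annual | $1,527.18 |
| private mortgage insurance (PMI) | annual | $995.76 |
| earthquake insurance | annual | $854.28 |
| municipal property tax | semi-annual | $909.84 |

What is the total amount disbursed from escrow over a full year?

Ground rent: $533.40 annually
City property tax: $1,527.18 × 2 = $3,054.36 annually
Private mortgage insurance (PMI): $995.76 annually
Earthquake insurance: $854.28 annually
Municipal property tax: $909.84 × 2 = $1,819.68 annually
Total per year = $7,257.48

$7,257.48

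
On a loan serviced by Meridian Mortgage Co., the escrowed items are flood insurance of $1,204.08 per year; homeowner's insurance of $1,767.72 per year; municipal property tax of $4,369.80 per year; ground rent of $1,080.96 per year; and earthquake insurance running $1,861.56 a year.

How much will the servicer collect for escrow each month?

$857.01

Flood insurance: $1,204.08 annually
Homeowner's insurance: $1,767.72 annually
Municipal property tax: $4,369.80 annually
Ground rent: $1,080.96 annually
Earthquake insurance: $1,861.56 annually
Combined annual = $10,284.12
Monthly escrow = $10,284.12 / 12 = $857.01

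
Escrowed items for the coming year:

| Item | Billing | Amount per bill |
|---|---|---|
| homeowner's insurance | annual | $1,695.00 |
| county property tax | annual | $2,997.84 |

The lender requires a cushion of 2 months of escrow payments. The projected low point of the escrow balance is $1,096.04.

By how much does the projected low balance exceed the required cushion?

$313.90

Homeowner's insurance: $1,695.00
County property tax: $2,997.84
Total per year = $1,695.00 + $2,997.84 = $4,692.84
Per month = $4,692.84 / 12 = $391.07
Required cushion = 2 × $391.07 = $782.14
Excess over cushion: $1,096.04 − $782.14 = $313.90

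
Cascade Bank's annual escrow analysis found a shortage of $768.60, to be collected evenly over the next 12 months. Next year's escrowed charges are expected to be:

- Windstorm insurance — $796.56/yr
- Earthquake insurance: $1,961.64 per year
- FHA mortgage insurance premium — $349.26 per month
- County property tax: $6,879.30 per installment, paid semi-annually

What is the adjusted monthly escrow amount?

$1,789.71

Windstorm insurance = $796.56 annually
Earthquake insurance = $1,961.64 annually
FHA mortgage insurance premium = $349.26 × 12 = $4,191.12 annually
County property tax = $6,879.30 × 2 = $13,758.60 annually
Combined annual = $796.56 + $1,961.64 + $4,191.12 + $13,758.60 = $20,707.92
Monthly = $20,707.92 / 12 = $1,725.66
Shortage spread = $768.60 / 12 = $64.05/mo
New monthly escrow = $1,725.66 + $64.05 = $1,789.71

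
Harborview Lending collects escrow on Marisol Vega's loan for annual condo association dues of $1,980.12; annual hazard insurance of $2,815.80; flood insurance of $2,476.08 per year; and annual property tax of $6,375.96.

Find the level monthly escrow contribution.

$1,137.33

Condo association dues — $1,980.12 annually
Hazard insurance — $2,815.80 annually
Flood insurance — $2,476.08 annually
Property tax — $6,375.96 annually
Total per year = $1,980.12 + $2,815.80 + $2,476.08 + $6,375.96 = $13,647.96
Per month = $13,647.96 ÷ 12 = $1,137.33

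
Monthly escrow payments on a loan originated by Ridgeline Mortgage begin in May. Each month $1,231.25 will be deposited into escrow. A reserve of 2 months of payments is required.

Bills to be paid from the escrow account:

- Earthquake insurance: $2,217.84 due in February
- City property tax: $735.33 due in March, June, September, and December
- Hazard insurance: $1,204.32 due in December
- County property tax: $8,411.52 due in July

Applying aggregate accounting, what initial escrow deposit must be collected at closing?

Cushion = 2 × $1,231.25 = $2,462.50
Trial balance (start $0, +$1,231.25 each month, − disbursements):
  May: +$1,231.25 → $1,231.25
  Jun: +$1,231.25 − $735.33 → $1,727.17
  Jul: +$1,231.25 − $8,411.52 → -$5,453.10
  Aug: +$1,231.25 → -$4,221.85
  Sep: +$1,231.25 − $735.33 → -$3,725.93
  Oct: +$1,231.25 → -$2,494.68
  Nov: +$1,231.25 → -$1,263.43
  Dec: +$1,231.25 − $1,939.65 → -$1,971.83
  Jan: +$1,231.25 → -$740.58
  Feb: +$1,231.25 − $2,217.84 → -$1,727.17
  Mar: +$1,231.25 − $735.33 → -$1,231.25
  Apr: +$1,231.25 → $0.00
Lowest trial balance = -$5,453.10 (Jul)
Initial deposit = cushion − low point = $2,462.50 − (-$5,453.10) = $7,915.60

$7,915.60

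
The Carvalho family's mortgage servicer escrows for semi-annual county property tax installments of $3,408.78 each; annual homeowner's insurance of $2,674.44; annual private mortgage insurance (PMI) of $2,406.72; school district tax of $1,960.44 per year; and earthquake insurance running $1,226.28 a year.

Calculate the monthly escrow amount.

$1,257.12

County property tax: $3,408.78 × 2 = $6,817.56 annually
Homeowner's insurance: $2,674.44 annually
Private mortgage insurance (PMI): $2,406.72 annually
School district tax: $1,960.44 annually
Earthquake insurance: $1,226.28 annually
Total annual escrow = $15,085.44
Monthly = $15,085.44 ÷ 12 = $1,257.12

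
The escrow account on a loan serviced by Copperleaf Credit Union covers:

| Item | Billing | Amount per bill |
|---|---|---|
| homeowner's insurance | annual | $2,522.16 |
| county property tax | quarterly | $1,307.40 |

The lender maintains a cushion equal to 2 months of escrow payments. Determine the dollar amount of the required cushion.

Homeowner's insurance: $2,522.16/yr
County property tax: $1,307.40 × 4 = $5,229.60/yr
Annual escrow total = $7,751.76
Monthly escrow = $7,751.76 ÷ 12 = $645.98
Required cushion = 2 × $645.98 = $1,291.96

$1,291.96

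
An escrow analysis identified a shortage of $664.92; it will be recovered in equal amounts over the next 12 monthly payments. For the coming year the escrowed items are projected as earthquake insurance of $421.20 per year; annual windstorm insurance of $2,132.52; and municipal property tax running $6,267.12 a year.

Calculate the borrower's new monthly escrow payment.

$790.48

Earthquake insurance — $421.20 per year
Windstorm insurance — $2,132.52 per year
Municipal property tax — $6,267.12 per year
Total per year = $421.20 + $2,132.52 + $6,267.12 = $8,820.84
Monthly = $8,820.84 / 12 = $735.07
Shortage per month = $664.92 ÷ 12 = $55.41
Adjusted monthly = $735.07 + $55.41 = $790.48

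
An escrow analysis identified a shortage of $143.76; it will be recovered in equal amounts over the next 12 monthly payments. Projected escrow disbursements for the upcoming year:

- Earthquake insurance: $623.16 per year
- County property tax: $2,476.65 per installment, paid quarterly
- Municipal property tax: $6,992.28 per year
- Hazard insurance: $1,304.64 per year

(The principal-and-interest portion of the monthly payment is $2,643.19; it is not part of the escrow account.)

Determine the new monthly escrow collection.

$1,580.87

Earthquake insurance: $623.16 per year
County property tax: $2,476.65 × 4 = $9,906.60 per year
Municipal property tax: $6,992.28 per year
Hazard insurance: $1,304.64 per year
Annual escrow total = $623.16 + $9,906.60 + $6,992.28 + $1,304.64 = $18,826.68
Monthly = $18,826.68 / 12 = $1,568.89
Monthly shortage recovery: $143.76 ÷ 12 = $11.98
New monthly escrow = $1,568.89 + $11.98 = $1,580.87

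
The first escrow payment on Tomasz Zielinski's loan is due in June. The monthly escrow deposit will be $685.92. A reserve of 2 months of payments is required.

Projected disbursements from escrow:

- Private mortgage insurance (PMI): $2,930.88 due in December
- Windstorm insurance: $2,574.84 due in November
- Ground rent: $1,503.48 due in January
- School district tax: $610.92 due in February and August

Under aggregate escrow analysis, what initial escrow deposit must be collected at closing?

Cushion = 2 × $685.92 = $1,371.84
Trial balance (start $0, +$685.92 each month, − disbursements):
  Jun: +$685.92 → $685.92
  Jul: +$685.92 → $1,371.84
  Aug: +$685.92 − $610.92 → $1,446.84
  Sep: +$685.92 → $2,132.76
  Oct: +$685.92 → $2,818.68
  Nov: +$685.92 − $2,574.84 → $929.76
  Dec: +$685.92 − $2,930.88 → -$1,315.20
  Jan: +$685.92 − $1,503.48 → -$2,132.76
  Feb: +$685.92 − $610.92 → -$2,057.76
  Mar: +$685.92 → -$1,371.84
  Apr: +$685.92 → -$685.92
  May: +$685.92 → $0.00
Lowest trial balance = -$2,132.76 (Jan)
Initial deposit = cushion − low point = $1,371.84 − (-$2,132.76) = $3,504.60

$3,504.60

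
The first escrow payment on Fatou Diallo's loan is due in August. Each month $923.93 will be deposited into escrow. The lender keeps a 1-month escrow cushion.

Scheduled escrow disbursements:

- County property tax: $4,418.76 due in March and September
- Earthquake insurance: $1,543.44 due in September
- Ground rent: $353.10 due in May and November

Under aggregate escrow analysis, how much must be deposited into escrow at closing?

$5,038.27

Cushion = 1 × $923.93 = $923.93
Trial balance (start $0, +$923.93 each month, − disbursements):
  Aug: +$923.93 → $923.93
  Sep: +$923.93 − $5,962.20 → -$4,114.34
  Oct: +$923.93 → -$3,190.41
  Nov: +$923.93 − $353.10 → -$2,619.58
  Dec: +$923.93 → -$1,695.65
  Jan: +$923.93 → -$771.72
  Feb: +$923.93 → $152.21
  Mar: +$923.93 − $4,418.76 → -$3,342.62
  Apr: +$923.93 → -$2,418.69
  May: +$923.93 − $353.10 → -$1,847.86
  Jun: +$923.93 → -$923.93
  Jul: +$923.93 → $0.00
Lowest trial balance = -$4,114.34 (Sep)
Initial deposit = cushion − low point = $923.93 − (-$4,114.34) = $5,038.27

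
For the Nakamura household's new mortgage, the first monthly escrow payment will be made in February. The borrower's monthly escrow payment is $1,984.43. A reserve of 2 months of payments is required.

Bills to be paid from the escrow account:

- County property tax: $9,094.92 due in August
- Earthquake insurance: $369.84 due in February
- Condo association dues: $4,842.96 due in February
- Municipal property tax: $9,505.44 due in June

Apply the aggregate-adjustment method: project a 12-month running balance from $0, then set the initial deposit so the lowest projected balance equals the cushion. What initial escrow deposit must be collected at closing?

Cushion = 2 × $1,984.43 = $3,968.86
Trial balance (start $0, +$1,984.43 each month, − disbursements):
  Feb: +$1,984.43 − $5,212.80 → -$3,228.37
  Mar: +$1,984.43 → -$1,243.94
  Apr: +$1,984.43 → $740.49
  May: +$1,984.43 → $2,724.92
  Jun: +$1,984.43 − $9,505.44 → -$4,796.09
  Jul: +$1,984.43 → -$2,811.66
  Aug: +$1,984.43 − $9,094.92 → -$9,922.15
  Sep: +$1,984.43 → -$7,937.72
  Oct: +$1,984.43 → -$5,953.29
  Nov: +$1,984.43 → -$3,968.86
  Dec: +$1,984.43 → -$1,984.43
  Jan: +$1,984.43 → $0.00
Lowest trial balance = -$9,922.15 (Aug)
Initial deposit = cushion − low point = $3,968.86 − (-$9,922.15) = $13,891.01

$13,891.01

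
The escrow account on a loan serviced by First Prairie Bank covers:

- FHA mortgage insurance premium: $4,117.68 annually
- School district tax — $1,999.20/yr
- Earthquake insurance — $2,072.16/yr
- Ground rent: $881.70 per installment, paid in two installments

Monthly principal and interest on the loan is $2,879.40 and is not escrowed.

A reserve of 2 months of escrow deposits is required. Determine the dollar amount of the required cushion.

FHA mortgage insurance premium = $4,117.68/yr
School district tax = $1,999.20/yr
Earthquake insurance = $2,072.16/yr
Ground rent = $881.70 × 2 = $1,763.40/yr
Annual escrow total = $4,117.68 + $1,999.20 + $2,072.16 + $1,763.40 = $9,952.44
Base monthly escrow = $9,952.44 ÷ 12 = $829.37
Cushion = 2 × $829.37 = $1,658.74

$1,658.74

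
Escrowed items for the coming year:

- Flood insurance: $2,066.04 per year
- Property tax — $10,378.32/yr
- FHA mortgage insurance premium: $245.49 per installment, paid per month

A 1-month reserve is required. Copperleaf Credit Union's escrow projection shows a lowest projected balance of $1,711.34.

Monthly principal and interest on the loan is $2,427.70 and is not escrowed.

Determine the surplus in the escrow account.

$428.82

Flood insurance = $2,066.04 per year
Property tax = $10,378.32 per year
FHA mortgage insurance premium = $245.49 × 12 = $2,945.88 per year
Annual escrow total = $15,390.24
Monthly = $15,390.24 / 12 = $1,282.52
Required reserve = 1 × $1,282.52 = $1,282.52
Excess over cushion: $1,711.34 − $1,282.52 = $428.82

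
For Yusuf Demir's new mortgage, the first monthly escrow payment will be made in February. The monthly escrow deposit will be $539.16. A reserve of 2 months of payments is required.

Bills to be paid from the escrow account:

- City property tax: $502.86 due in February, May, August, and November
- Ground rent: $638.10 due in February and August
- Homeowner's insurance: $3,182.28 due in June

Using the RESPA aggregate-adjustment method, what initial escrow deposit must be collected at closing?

Cushion = 2 × $539.16 = $1,078.32
Trial balance (start $0, +$539.16 each month, − disbursements):
  Feb: +$539.16 − $1,140.96 → -$601.80
  Mar: +$539.16 → -$62.64
  Apr: +$539.16 → $476.52
  May: +$539.16 − $502.86 → $512.82
  Jun: +$539.16 − $3,182.28 → -$2,130.30
  Jul: +$539.16 → -$1,591.14
  Aug: +$539.16 − $1,140.96 → -$2,192.94
  Sep: +$539.16 → -$1,653.78
  Oct: +$539.16 → -$1,114.62
  Nov: +$539.16 − $502.86 → -$1,078.32
  Dec: +$539.16 → -$539.16
  Jan: +$539.16 → $0.00
Lowest trial balance = -$2,192.94 (Aug)
Initial deposit = cushion − low point = $1,078.32 − (-$2,192.94) = $3,271.26

$3,271.26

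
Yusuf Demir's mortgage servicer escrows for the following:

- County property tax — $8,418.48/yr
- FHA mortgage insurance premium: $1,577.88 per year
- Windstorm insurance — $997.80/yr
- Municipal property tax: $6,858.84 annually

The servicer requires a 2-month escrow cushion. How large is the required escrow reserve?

County property tax = $8,418.48 per year
FHA mortgage insurance premium = $1,577.88 per year
Windstorm insurance = $997.80 per year
Municipal property tax = $6,858.84 per year
Yearly total = $17,853.00
Monthly = $17,853.00 ÷ 12 = $1,487.75
Required cushion = 2 × $1,487.75 = $2,975.50

$2,975.50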